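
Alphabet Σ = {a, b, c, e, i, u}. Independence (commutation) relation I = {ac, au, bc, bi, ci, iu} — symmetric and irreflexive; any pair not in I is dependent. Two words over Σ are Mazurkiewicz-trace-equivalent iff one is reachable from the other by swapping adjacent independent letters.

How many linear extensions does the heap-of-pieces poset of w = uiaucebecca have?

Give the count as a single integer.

30

drop 0:u onto floor
drop 1:i onto floor
drop 2:a onto {1:i}
drop 3:u onto {0:u}
drop 4:c onto {3:u}
drop 5:e onto {2:a, 4:c}
drop 6:b onto {5:e}
drop 7:e onto {6:b}
drop 8:c onto {7:e}
drop 9:c onto {8:c}
drop 10:a onto {7:e}
ground layer = {0:u, 1:i}
drop-orders for the pieces not yet dropped (sum over which currently-grounded one goes next):
  1 to go: {9} 1  {10} 1
  2 to go: {8,9} 1  {9,10} 2
  3 to go: {8,9,10} 3
  4 to go: {7,8,9,10} 3
  5 to go: {6,7,8,9,10} 3
  6 to go: {5,6,7,8,9,10} 3
  7 to go: {2,5,6,7,8,9,10} 3  {4,5,6,7,8,9,10} 3
  8 to go: {1,2,5,6,7,8,9,10} 3  {2,4,5,6,7,8,9,10} 6  {3,4,5,6,7,8,9,10} 3
  9 to go: {0,3,4,5,6,7,8,9,10} 3  {1,2,4,5,6,7,8,9,10} 9  {2,3,4,5,6,7,8,9,10} 9
  if 0:u drops first: 18 orders
  if 1:i drops first: 12 orders
heap linearizations: 30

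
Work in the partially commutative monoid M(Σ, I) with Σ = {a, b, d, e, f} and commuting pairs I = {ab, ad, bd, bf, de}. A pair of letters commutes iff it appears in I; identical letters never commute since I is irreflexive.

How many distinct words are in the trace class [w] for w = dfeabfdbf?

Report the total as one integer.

piece 0:d — minimal
piece 1:f rests on {0:d}
piece 2:e rests on {1:f}
piece 3:a rests on {2:e}
piece 4:b rests on {2:e}
piece 5:f rests on {3:a}
piece 6:d rests on {5:f}
piece 7:b rests on {4:b}
piece 8:f rests on {6:d}
minimal pieces: {0:d}
ways to finish when only these pieces remain (= sum over removing one remaining piece with nothing left below it):
  1 left: {7}→1  {8}→1
  2 left: {4,7}→1  {6,8}→1  {7,8}→2
  3 left: {4,7,8}→3  {5,6,8}→1  {6,7,8}→3
  4 left: {3,5,6,8}→1  {4,6,7,8}→6  {5,6,7,8}→4
  5 left: {3,5,6,7,8}→5  {4,5,6,7,8}→10
  6 left: {3,4,5,6,7,8}→15
  7 left: {2,3,4,5,6,7,8}→15
  placing 0:d first → 15 extensions

15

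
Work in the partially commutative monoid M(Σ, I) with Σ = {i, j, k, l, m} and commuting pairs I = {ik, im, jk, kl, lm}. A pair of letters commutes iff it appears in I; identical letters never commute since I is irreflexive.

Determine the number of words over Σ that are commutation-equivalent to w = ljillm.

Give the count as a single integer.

piece 0:l — minimal
piece 1:j rests on {0:l}
piece 2:i rests on {1:j}
piece 3:l rests on {2:i}
piece 4:l rests on {3:l}
piece 5:m rests on {1:j}
minimal pieces: {0:l}
ways to finish when only these pieces remain (= sum over removing one remaining piece with nothing left below it):
  1 left: {4}→1  {5}→1
  2 left: {3,4}→1  {4,5}→2
  3 left: {2,3,4}→1  {3,4,5}→3
  4 left: {2,3,4,5}→4
  placing 0:l first → 4 extensions

4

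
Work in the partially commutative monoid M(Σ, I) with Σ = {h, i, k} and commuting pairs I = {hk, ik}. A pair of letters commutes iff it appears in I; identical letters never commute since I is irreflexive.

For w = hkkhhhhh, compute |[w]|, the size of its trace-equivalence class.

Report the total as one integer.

28

0(h) covers ∅
1(k) covers ∅
2(k) covers 1:k
3(h) covers 0:h
4(h) covers 3:h
5(h) covers 4:h
6(h) covers 5:h
7(h) covers 6:h
floor of heap: 0:h, 1:k
completions by unplaced set U, small U first (add the entries for U minus each lowest piece of U):
  |U|=1: {2}:1  {7}:1
  |U|=2: {1,2}:1  {2,7}:2  {6,7}:1
  |U|=3: {1,2,7}:3  {2,6,7}:3  {5,6,7}:1
  |U|=4: {1,2,6,7}:6  {2,5,6,7}:4  {4,5,6,7}:1
  |U|=5: {1,2,5,6,7}:10  {2,4,5,6,7}:5  {3,4,5,6,7}:1
  |U|=6: {0,3,4,5,6,7}:1  {1,2,4,5,6,7}:15  {2,3,4,5,6,7}:6
  start at 0(h): 21
  start at 1(k): 7
sum over floor = 28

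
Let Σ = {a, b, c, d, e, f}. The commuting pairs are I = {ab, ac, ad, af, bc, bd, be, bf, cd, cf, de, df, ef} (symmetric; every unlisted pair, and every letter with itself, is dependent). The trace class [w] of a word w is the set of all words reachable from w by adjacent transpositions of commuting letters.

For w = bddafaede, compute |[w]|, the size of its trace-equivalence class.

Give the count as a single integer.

2520

drop 0:b onto floor
drop 1:d onto floor
drop 2:d onto {1:d}
drop 3:a onto floor
drop 4:f onto floor
drop 5:a onto {3:a}
drop 6:e onto {5:a}
drop 7:d onto {2:d}
drop 8:e onto {6:e}
ground layer = {0:b, 1:d, 3:a, 4:f}
drop-orders for the pieces not yet dropped (sum over which currently-grounded one goes next):
  1 to go: {0} 1  {4} 1  {7} 1  {8} 1
  2 to go: {0,4} 2  {0,7} 2  {0,8} 2  {2,7} 1  {4,7} 2  {4,8} 2  {6,8} 1  {7,8} 2
  3 to go: {0,2,7} 3  {0,4,7} 6  {0,4,8} 6  {0,6,8} 3  {0,7,8} 6  {1,2,7} 1  {2,4,7} 3  {2,7,8} 3  {4,6,8} 3  {4,7,8} 6  {5,6,8} 1  {6,7,8} 3
  4 to go: {0,1,2,7} 4  {0,2,4,7} 12  {0,2,7,8} 12  {0,4,6,8} 12  {0,4,7,8} 24  {0,5,6,8} 4  {0,6,7,8} 12  {1,2,4,7} 4  {1,2,7,8} 4  {2,4,7,8} 12  {2,6,7,8} 6  {3,5,6,8} 1  {4,5,6,8} 4  {4,6,7,8} 12  {5,6,7,8} 4
  5 to go: {0,1,2,4,7} 20  {0,1,2,7,8} 20  {0,2,4,7,8} 60  {0,2,6,7,8} 30  {0,3,5,6,8} 5  {0,4,5,6,8} 20  {0,4,6,7,8} 60  {0,5,6,7,8} 20  {1,2,4,7,8} 20  {1,2,6,7,8} 10  {2,4,6,7,8} 30  {2,5,6,7,8} 10  {3,4,5,6,8} 5  {3,5,6,7,8} 5  {4,5,6,7,8} 20
  6 to go: {0,1,2,4,7,8} 120  {0,1,2,6,7,8} 60  {0,2,4,6,7,8} 180  {0,2,5,6,7,8} 60  {0,3,4,5,6,8} 30  {0,3,5,6,7,8} 30  {0,4,5,6,7,8} 120  {1,2,4,6,7,8} 60  {1,2,5,6,7,8} 20  {2,3,5,6,7,8} 15  {2,4,5,6,7,8} 60  {3,4,5,6,7,8} 30
  7 to go: {0,1,2,4,6,7,8} 420  {0,1,2,5,6,7,8} 140  {0,2,3,5,6,7,8} 105  {0,2,4,5,6,7,8} 420  {0,3,4,5,6,7,8} 210  {1,2,3,5,6,7,8} 35  {1,2,4,5,6,7,8} 140  {2,3,4,5,6,7,8} 105
  if 0:b drops first: 280 orders
  if 1:d drops first: 840 orders
  if 3:a drops first: 1120 orders
  if 4:f drops first: 280 orders
heap linearizations: 2520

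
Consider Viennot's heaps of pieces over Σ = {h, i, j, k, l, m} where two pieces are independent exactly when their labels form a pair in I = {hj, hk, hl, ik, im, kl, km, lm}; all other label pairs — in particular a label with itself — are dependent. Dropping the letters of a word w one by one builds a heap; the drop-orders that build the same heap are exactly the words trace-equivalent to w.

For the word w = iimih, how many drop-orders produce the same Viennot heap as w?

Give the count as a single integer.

4

#0=i has no predecessor
#1=i depends on [0:i]
#2=m has no predecessor
#3=i depends on [1:i]
#4=h depends on [2:m, 3:i]
sources: [0:i, 2:m]
N(rest) = Σ N(rest − s) over sources s of rest; N(one piece) = 1:
  size 1 → [4]=1
  size 2 → [2,4]=1  [3,4]=1
  size 3 → [1,3,4]=1  [2,3,4]=2
  first=0(i) contributes 3
  first=2(m) contributes 1
|[w]| = 4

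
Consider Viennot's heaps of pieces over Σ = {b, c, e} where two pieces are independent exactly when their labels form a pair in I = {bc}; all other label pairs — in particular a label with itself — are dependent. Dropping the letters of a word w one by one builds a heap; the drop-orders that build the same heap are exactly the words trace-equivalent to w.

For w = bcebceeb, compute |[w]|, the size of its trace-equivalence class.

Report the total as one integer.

4

#0=b has no predecessor
#1=c has no predecessor
#2=e depends on [0:b, 1:c]
#3=b depends on [2:e]
#4=c depends on [2:e]
#5=e depends on [3:b, 4:c]
#6=e depends on [5:e]
#7=b depends on [6:e]
sources: [0:b, 1:c]
N(rest) = Σ N(rest − s) over sources s of rest; N(one piece) = 1:
  size 1 → [7]=1
  size 2 → [6,7]=1
  size 3 → [5,6,7]=1
  size 4 → [3,5,6,7]=1  [4,5,6,7]=1
  size 5 → [3,4,5,6,7]=2
  size 6 → [2,3,4,5,6,7]=2
  first=0(b) contributes 2
  first=1(c) contributes 2
|[w]| = 4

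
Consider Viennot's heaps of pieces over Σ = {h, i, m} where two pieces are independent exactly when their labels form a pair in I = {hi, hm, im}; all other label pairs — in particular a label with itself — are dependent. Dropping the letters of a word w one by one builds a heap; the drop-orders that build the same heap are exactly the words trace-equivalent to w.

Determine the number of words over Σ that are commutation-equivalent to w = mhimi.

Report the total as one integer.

30

drop 0:m onto floor
drop 1:h onto floor
drop 2:i onto floor
drop 3:m onto {0:m}
drop 4:i onto {2:i}
ground layer = {0:m, 1:h, 2:i}
drop-orders for the pieces not yet dropped (sum over which currently-grounded one goes next):
  1 to go: {1} 1  {3} 1  {4} 1
  2 to go: {0,3} 1  {1,3} 2  {1,4} 2  {2,4} 1  {3,4} 2
  3 to go: {0,1,3} 3  {0,3,4} 3  {1,2,4} 3  {1,3,4} 6  {2,3,4} 3
  if 0:m drops first: 12 orders
  if 1:h drops first: 6 orders
  if 2:i drops first: 12 orders
heap linearizations: 30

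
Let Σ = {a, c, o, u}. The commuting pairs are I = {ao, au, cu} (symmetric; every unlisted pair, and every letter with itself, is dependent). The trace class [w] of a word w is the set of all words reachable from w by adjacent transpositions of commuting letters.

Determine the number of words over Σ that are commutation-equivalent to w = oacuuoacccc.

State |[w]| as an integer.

drop 0:o onto floor
drop 1:a onto floor
drop 2:c onto {0:o, 1:a}
drop 3:u onto {0:o}
drop 4:u onto {3:u}
drop 5:o onto {2:c, 4:u}
drop 6:a onto {2:c}
drop 7:c onto {5:o, 6:a}
drop 8:c onto {7:c}
drop 9:c onto {8:c}
drop 10:c onto {9:c}
ground layer = {0:o, 1:a}
drop-orders for the pieces not yet dropped (sum over which currently-grounded one goes next):
  1 to go: {10} 1
  2 to go: {9,10} 1
  3 to go: {8,9,10} 1
  4 to go: {7,8,9,10} 1
  5 to go: {5,7,8,9,10} 1  {6,7,8,9,10} 1
  6 to go: {4,5,7,8,9,10} 1  {5,6,7,8,9,10} 2
  7 to go: {2,5,6,7,8,9,10} 2  {3,4,5,7,8,9,10} 1  {4,5,6,7,8,9,10} 3
  8 to go: {1,2,5,6,7,8,9,10} 2  {2,4,5,6,7,8,9,10} 5  {3,4,5,6,7,8,9,10} 4
  9 to go: {1,2,4,5,6,7,8,9,10} 7  {2,3,4,5,6,7,8,9,10} 9
  if 0:o drops first: 16 orders
  if 1:a drops first: 9 orders
heap linearizations: 25

25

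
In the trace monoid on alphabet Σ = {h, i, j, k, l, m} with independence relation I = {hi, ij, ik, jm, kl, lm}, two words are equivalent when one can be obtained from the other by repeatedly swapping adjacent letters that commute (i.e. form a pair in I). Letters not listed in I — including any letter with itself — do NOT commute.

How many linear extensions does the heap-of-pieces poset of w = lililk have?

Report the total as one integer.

0(l) covers ∅
1(i) covers 0:l
2(l) covers 1:i
3(i) covers 2:l
4(l) covers 3:i
5(k) covers ∅
floor of heap: 0:l, 5:k
completions by unplaced set U, small U first (add the entries for U minus each lowest piece of U):
  |U|=1: {4}:1  {5}:1
  |U|=2: {3,4}:1  {4,5}:2
  |U|=3: {2,3,4}:1  {3,4,5}:3
  |U|=4: {1,2,3,4}:1  {2,3,4,5}:4
  start at 0(l): 5
  start at 5(k): 1
sum over floor = 6

6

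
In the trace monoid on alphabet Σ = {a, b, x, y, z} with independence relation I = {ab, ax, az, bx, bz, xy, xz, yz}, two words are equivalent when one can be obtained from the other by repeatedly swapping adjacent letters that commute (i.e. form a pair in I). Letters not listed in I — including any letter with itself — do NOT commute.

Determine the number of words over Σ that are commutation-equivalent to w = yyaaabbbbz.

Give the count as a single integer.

350

#0=y has no predecessor
#1=y depends on [0:y]
#2=a depends on [1:y]
#3=a depends on [2:a]
#4=a depends on [3:a]
#5=b depends on [1:y]
#6=b depends on [5:b]
#7=b depends on [6:b]
#8=b depends on [7:b]
#9=z has no predecessor
sources: [0:y, 9:z]
N(rest) = Σ N(rest − s) over sources s of rest; N(one piece) = 1:
  size 1 → [4]=1  [8]=1  [9]=1
  size 2 → [3,4]=1  [4,8]=2  [4,9]=2  [7,8]=1  [8,9]=2
  size 3 → [2,3,4]=1  [3,4,8]=3  [3,4,9]=3  [4,7,8]=3  [4,8,9]=6  [6,7,8]=1  [7,8,9]=3
  size 4 → [2,3,4,8]=4  [2,3,4,9]=4  [3,4,7,8]=6  [3,4,8,9]=12  [4,6,7,8]=4  [4,7,8,9]=12  [5,6,7,8]=1  [6,7,8,9]=4
  size 5 → [2,3,4,7,8]=10  [2,3,4,8,9]=20  [3,4,6,7,8]=10  [3,4,7,8,9]=30  [4,5,6,7,8]=5  [4,6,7,8,9]=20  [5,6,7,8,9]=5
  size 6 → [2,3,4,6,7,8]=20  [2,3,4,7,8,9]=60  [3,4,5,6,7,8]=15  [3,4,6,7,8,9]=60  [4,5,6,7,8,9]=30
  size 7 → [2,3,4,5,6,7,8]=35  [2,3,4,6,7,8,9]=140  [3,4,5,6,7,8,9]=105
  size 8 → [1,2,3,4,5,6,7,8]=35  [2,3,4,5,6,7,8,9]=280
  first=0(y) contributes 315
  first=9(z) contributes 35
|[w]| = 350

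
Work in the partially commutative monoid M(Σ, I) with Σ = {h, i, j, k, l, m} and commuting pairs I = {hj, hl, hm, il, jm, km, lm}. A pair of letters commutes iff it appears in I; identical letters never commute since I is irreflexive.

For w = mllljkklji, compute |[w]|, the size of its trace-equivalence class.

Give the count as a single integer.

9

0(m) covers ∅
1(l) covers ∅
2(l) covers 1:l
3(l) covers 2:l
4(j) covers 3:l
5(k) covers 4:j
6(k) covers 5:k
7(l) covers 6:k
8(j) covers 7:l
9(i) covers 0:m, 8:j
floor of heap: 0:m, 1:l
completions by unplaced set U, small U first (add the entries for U minus each lowest piece of U):
  |U|=1: {9}:1
  |U|=2: {0,9}:1  {8,9}:1
  |U|=3: {0,8,9}:2  {7,8,9}:1
  |U|=4: {0,7,8,9}:3  {6,7,8,9}:1
  |U|=5: {0,6,7,8,9}:4  {5,6,7,8,9}:1
  |U|=6: {0,5,6,7,8,9}:5  {4,5,6,7,8,9}:1
  |U|=7: {0,4,5,6,7,8,9}:6  {3,4,5,6,7,8,9}:1
  |U|=8: {0,3,4,5,6,7,8,9}:7  {2,3,4,5,6,7,8,9}:1
  start at 0(m): 1
  start at 1(l): 8
sum over floor = 9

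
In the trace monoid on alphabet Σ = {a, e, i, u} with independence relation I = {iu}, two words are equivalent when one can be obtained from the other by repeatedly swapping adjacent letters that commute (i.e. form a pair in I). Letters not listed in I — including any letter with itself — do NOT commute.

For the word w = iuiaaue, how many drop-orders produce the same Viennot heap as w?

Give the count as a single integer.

3

0(i) covers ∅
1(u) covers ∅
2(i) covers 0:i
3(a) covers 1:u, 2:i
4(a) covers 3:a
5(u) covers 4:a
6(e) covers 5:u
floor of heap: 0:i, 1:u
completions by unplaced set U, small U first (add the entries for U minus each lowest piece of U):
  |U|=1: {6}:1
  |U|=2: {5,6}:1
  |U|=3: {4,5,6}:1
  |U|=4: {3,4,5,6}:1
  |U|=5: {1,3,4,5,6}:1  {2,3,4,5,6}:1
  start at 0(i): 2
  start at 1(u): 1
sum over floor = 3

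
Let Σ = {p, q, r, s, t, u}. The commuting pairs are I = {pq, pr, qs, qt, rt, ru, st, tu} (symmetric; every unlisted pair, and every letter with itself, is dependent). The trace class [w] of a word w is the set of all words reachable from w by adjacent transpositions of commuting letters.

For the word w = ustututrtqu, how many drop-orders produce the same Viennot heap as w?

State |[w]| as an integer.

990

0(u) covers ∅
1(s) covers 0:u
2(t) covers ∅
3(u) covers 1:s
4(t) covers 2:t
5(u) covers 3:u
6(t) covers 4:t
7(r) covers 1:s
8(t) covers 6:t
9(q) covers 5:u, 7:r
10(u) covers 9:q
floor of heap: 0:u, 2:t
completions by unplaced set U, small U first (add the entries for U minus each lowest piece of U):
  |U|=1: {8}:1  {10}:1
  |U|=2: {6,8}:1  {8,10}:2  {9,10}:1
  |U|=3: {4,6,8}:1  {5,9,10}:1  {6,8,10}:3  {7,9,10}:1  {8,9,10}:3
  |U|=4: {2,4,6,8}:1  {3,5,9,10}:1  {4,6,8,10}:4  {5,7,9,10}:2  {5,8,9,10}:4  {6,8,9,10}:6  {7,8,9,10}:4
  |U|=5: {2,4,6,8,10}:5  {3,5,7,9,10}:3  {3,5,8,9,10}:5  {4,6,8,9,10}:10  {5,6,8,9,10}:10  {5,7,8,9,10}:10  {6,7,8,9,10}:10
  |U|=6: {1,3,5,7,9,10}:3  {2,4,6,8,9,10}:15  {3,5,6,8,9,10}:15  {3,5,7,8,9,10}:18  {4,5,6,8,9,10}:20  {4,6,7,8,9,10}:20  {5,6,7,8,9,10}:30
  |U|=7: {0,1,3,5,7,9,10}:3  {1,3,5,7,8,9,10}:21  {2,4,5,6,8,9,10}:35  {2,4,6,7,8,9,10}:35  {3,4,5,6,8,9,10}:35  {3,5,6,7,8,9,10}:63  {4,5,6,7,8,9,10}:70
  |U|=8: {0,1,3,5,7,8,9,10}:24  {1,3,5,6,7,8,9,10}:84  {2,3,4,5,6,8,9,10}:70  {2,4,5,6,7,8,9,10}:140  {3,4,5,6,7,8,9,10}:168
  |U|=9: {0,1,3,5,6,7,8,9,10}:108  {1,3,4,5,6,7,8,9,10}:252  {2,3,4,5,6,7,8,9,10}:378
  start at 0(u): 630
  start at 2(t): 360
sum over floor = 990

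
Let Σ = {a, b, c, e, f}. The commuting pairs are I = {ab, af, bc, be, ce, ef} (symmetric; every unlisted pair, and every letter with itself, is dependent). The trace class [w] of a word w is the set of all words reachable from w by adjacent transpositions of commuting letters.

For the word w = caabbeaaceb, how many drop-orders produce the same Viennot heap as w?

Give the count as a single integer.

330

0(c) covers ∅
1(a) covers 0:c
2(a) covers 1:a
3(b) covers ∅
4(b) covers 3:b
5(e) covers 2:a
6(a) covers 5:e
7(a) covers 6:a
8(c) covers 7:a
9(e) covers 7:a
10(b) covers 4:b
floor of heap: 0:c, 3:b
completions by unplaced set U, small U first (add the entries for U minus each lowest piece of U):
  |U|=1: {8}:1  {9}:1  {10}:1
  |U|=2: {4,10}:1  {8,9}:2  {8,10}:2  {9,10}:2
  |U|=3: {3,4,10}:1  {4,8,10}:3  {4,9,10}:3  {7,8,9}:2  {8,9,10}:6
  |U|=4: {3,4,8,10}:4  {3,4,9,10}:4  {4,8,9,10}:12  {6,7,8,9}:2  {7,8,9,10}:8
  |U|=5: {3,4,8,9,10}:20  {4,7,8,9,10}:20  {5,6,7,8,9}:2  {6,7,8,9,10}:10
  |U|=6: {2,5,6,7,8,9}:2  {3,4,7,8,9,10}:40  {4,6,7,8,9,10}:30  {5,6,7,8,9,10}:12
  |U|=7: {1,2,5,6,7,8,9}:2  {2,5,6,7,8,9,10}:14  {3,4,6,7,8,9,10}:70  {4,5,6,7,8,9,10}:42
  |U|=8: {0,1,2,5,6,7,8,9}:2  {1,2,5,6,7,8,9,10}:16  {2,4,5,6,7,8,9,10}:56  {3,4,5,6,7,8,9,10}:112
  |U|=9: {0,1,2,5,6,7,8,9,10}:18  {1,2,4,5,6,7,8,9,10}:72  {2,3,4,5,6,7,8,9,10}:168
  start at 0(c): 240
  start at 3(b): 90
sum over floor = 330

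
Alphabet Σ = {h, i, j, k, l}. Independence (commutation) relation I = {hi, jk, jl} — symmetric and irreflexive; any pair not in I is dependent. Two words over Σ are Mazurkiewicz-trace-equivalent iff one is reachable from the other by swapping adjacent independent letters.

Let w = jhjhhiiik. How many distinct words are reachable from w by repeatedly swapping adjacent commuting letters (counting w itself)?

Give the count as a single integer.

drop 0:j onto floor
drop 1:h onto {0:j}
drop 2:j onto {1:h}
drop 3:h onto {2:j}
drop 4:h onto {3:h}
drop 5:i onto {2:j}
drop 6:i onto {5:i}
drop 7:i onto {6:i}
drop 8:k onto {4:h, 7:i}
ground layer = {0:j}
drop-orders for the pieces not yet dropped (sum over which currently-grounded one goes next):
  1 to go: {8} 1
  2 to go: {4,8} 1  {7,8} 1
  3 to go: {3,4,8} 1  {4,7,8} 2  {6,7,8} 1
  4 to go: {3,4,7,8} 3  {4,6,7,8} 3  {5,6,7,8} 1
  5 to go: {3,4,6,7,8} 6  {4,5,6,7,8} 4
  6 to go: {3,4,5,6,7,8} 10
  7 to go: {2,3,4,5,6,7,8} 10
  if 0:j drops first: 10 orders

10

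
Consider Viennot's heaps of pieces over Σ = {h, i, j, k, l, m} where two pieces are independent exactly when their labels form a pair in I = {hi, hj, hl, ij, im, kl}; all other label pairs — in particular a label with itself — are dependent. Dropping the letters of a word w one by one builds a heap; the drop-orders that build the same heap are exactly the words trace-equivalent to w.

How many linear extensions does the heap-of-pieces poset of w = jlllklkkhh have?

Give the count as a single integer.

piece 0:j — minimal
piece 1:l rests on {0:j}
piece 2:l rests on {1:l}
piece 3:l rests on {2:l}
piece 4:k rests on {0:j}
piece 5:l rests on {3:l}
piece 6:k rests on {4:k}
piece 7:k rests on {6:k}
piece 8:h rests on {7:k}
piece 9:h rests on {8:h}
minimal pieces: {0:j}
ways to finish when only these pieces remain (= sum over removing one remaining piece with nothing left below it):
  1 left: {5}→1  {9}→1
  2 left: {3,5}→1  {5,9}→2  {8,9}→1
  3 left: {2,3,5}→1  {3,5,9}→3  {5,8,9}→3  {7,8,9}→1
  4 left: {1,2,3,5}→1  {2,3,5,9}→4  {3,5,8,9}→6  {5,7,8,9}→4  {6,7,8,9}→1
  5 left: {1,2,3,5,9}→5  {2,3,5,8,9}→10  {3,5,7,8,9}→10  {4,6,7,8,9}→1  {5,6,7,8,9}→5
  6 left: {1,2,3,5,8,9}→15  {2,3,5,7,8,9}→20  {3,5,6,7,8,9}→15  {4,5,6,7,8,9}→6
  7 left: {1,2,3,5,7,8,9}→35  {2,3,5,6,7,8,9}→35  {3,4,5,6,7,8,9}→21
  8 left: {1,2,3,5,6,7,8,9}→70  {2,3,4,5,6,7,8,9}→56
  placing 0:j first → 126 extensions

126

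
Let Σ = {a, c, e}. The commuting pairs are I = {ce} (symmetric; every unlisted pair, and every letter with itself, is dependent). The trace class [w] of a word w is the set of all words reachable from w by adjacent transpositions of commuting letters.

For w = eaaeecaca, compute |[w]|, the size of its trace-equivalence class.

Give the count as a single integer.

0(e) covers ∅
1(a) covers 0:e
2(a) covers 1:a
3(e) covers 2:a
4(e) covers 3:e
5(c) covers 2:a
6(a) covers 4:e, 5:c
7(c) covers 6:a
8(a) covers 7:c
floor of heap: 0:e
completions by unplaced set U, small U first (add the entries for U minus each lowest piece of U):
  |U|=1: {8}:1
  |U|=2: {7,8}:1
  |U|=3: {6,7,8}:1
  |U|=4: {4,6,7,8}:1  {5,6,7,8}:1
  |U|=5: {3,4,6,7,8}:1  {4,5,6,7,8}:2
  |U|=6: {3,4,5,6,7,8}:3
  |U|=7: {2,3,4,5,6,7,8}:3
  start at 0(e): 3

3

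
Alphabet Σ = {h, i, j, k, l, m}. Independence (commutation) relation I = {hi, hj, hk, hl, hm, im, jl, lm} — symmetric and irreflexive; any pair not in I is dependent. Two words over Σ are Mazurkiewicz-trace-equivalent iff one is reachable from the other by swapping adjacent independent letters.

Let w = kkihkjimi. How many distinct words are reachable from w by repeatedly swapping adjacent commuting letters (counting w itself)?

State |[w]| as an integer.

27

0(k) covers ∅
1(k) covers 0:k
2(i) covers 1:k
3(h) covers ∅
4(k) covers 2:i
5(j) covers 4:k
6(i) covers 5:j
7(m) covers 5:j
8(i) covers 6:i
floor of heap: 0:k, 3:h
completions by unplaced set U, small U first (add the entries for U minus each lowest piece of U):
  |U|=1: {3}:1  {7}:1  {8}:1
  |U|=2: {3,7}:2  {3,8}:2  {6,8}:1  {7,8}:2
  |U|=3: {3,6,8}:3  {3,7,8}:6  {6,7,8}:3
  |U|=4: {3,6,7,8}:12  {5,6,7,8}:3
  |U|=5: {3,5,6,7,8}:15  {4,5,6,7,8}:3
  |U|=6: {2,4,5,6,7,8}:3  {3,4,5,6,7,8}:18
  |U|=7: {1,2,4,5,6,7,8}:3  {2,3,4,5,6,7,8}:21
  start at 0(k): 24
  start at 3(h): 3
sum over floor = 27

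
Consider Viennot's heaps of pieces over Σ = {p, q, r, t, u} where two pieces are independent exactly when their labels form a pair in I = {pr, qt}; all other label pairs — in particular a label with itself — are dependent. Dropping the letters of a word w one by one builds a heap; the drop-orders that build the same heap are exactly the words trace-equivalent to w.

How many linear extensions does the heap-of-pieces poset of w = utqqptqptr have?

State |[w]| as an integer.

#0=u has no predecessor
#1=t depends on [0:u]
#2=q depends on [0:u]
#3=q depends on [2:q]
#4=p depends on [1:t, 3:q]
#5=t depends on [4:p]
#6=q depends on [4:p]
#7=p depends on [5:t, 6:q]
#8=t depends on [7:p]
#9=r depends on [8:t]
sources: [0:u]
N(rest) = Σ N(rest − s) over sources s of rest; N(one piece) = 1:
  size 1 → [9]=1
  size 2 → [8,9]=1
  size 3 → [7,8,9]=1
  size 4 → [5,7,8,9]=1  [6,7,8,9]=1
  size 5 → [5,6,7,8,9]=2
  size 6 → [4,5,6,7,8,9]=2
  size 7 → [1,4,5,6,7,8,9]=2  [3,4,5,6,7,8,9]=2
  size 8 → [1,3,4,5,6,7,8,9]=4  [2,3,4,5,6,7,8,9]=2
  first=0(u) contributes 6

6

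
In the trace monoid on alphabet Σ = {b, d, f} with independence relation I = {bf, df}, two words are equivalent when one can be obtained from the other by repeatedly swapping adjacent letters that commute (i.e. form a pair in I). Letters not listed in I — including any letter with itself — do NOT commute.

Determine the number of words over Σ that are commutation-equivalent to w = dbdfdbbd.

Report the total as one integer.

#0=d has no predecessor
#1=b depends on [0:d]
#2=d depends on [1:b]
#3=f has no predecessor
#4=d depends on [2:d]
#5=b depends on [4:d]
#6=b depends on [5:b]
#7=d depends on [6:b]
sources: [0:d, 3:f]
N(rest) = Σ N(rest − s) over sources s of rest; N(one piece) = 1:
  size 1 → [3]=1  [7]=1
  size 2 → [3,7]=2  [6,7]=1
  size 3 → [3,6,7]=3  [5,6,7]=1
  size 4 → [3,5,6,7]=4  [4,5,6,7]=1
  size 5 → [2,4,5,6,7]=1  [3,4,5,6,7]=5
  size 6 → [1,2,4,5,6,7]=1  [2,3,4,5,6,7]=6
  first=0(d) contributes 7
  first=3(f) contributes 1
|[w]| = 8

8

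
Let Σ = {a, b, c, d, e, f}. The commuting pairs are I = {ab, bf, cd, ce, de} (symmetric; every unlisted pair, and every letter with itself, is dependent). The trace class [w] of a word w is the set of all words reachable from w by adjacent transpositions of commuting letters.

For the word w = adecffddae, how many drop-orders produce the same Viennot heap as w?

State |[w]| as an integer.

6

drop 0:a onto floor
drop 1:d onto {0:a}
drop 2:e onto {0:a}
drop 3:c onto {0:a}
drop 4:f onto {1:d, 2:e, 3:c}
drop 5:f onto {4:f}
drop 6:d onto {5:f}
drop 7:d onto {6:d}
drop 8:a onto {7:d}
drop 9:e onto {8:a}
ground layer = {0:a}
drop-orders for the pieces not yet dropped (sum over which currently-grounded one goes next):
  1 to go: {9} 1
  2 to go: {8,9} 1
  3 to go: {7,8,9} 1
  4 to go: {6,7,8,9} 1
  5 to go: {5,6,7,8,9} 1
  6 to go: {4,5,6,7,8,9} 1
  7 to go: {1,4,5,6,7,8,9} 1  {2,4,5,6,7,8,9} 1  {3,4,5,6,7,8,9} 1
  8 to go: {1,2,4,5,6,7,8,9} 2  {1,3,4,5,6,7,8,9} 2  {2,3,4,5,6,7,8,9} 2
  if 0:a drops first: 6 orders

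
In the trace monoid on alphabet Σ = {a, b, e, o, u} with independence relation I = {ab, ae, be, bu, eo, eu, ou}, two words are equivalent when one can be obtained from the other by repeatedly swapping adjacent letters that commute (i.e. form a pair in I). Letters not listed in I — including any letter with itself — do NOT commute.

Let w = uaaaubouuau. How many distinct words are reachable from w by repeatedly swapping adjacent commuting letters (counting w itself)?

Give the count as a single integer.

26

drop 0:u onto floor
drop 1:a onto {0:u}
drop 2:a onto {1:a}
drop 3:a onto {2:a}
drop 4:u onto {3:a}
drop 5:b onto floor
drop 6:o onto {3:a, 5:b}
drop 7:u onto {4:u}
drop 8:u onto {7:u}
drop 9:a onto {6:o, 8:u}
drop 10:u onto {9:a}
ground layer = {0:u, 5:b}
drop-orders for the pieces not yet dropped (sum over which currently-grounded one goes next):
  1 to go: {10} 1
  2 to go: {9,10} 1
  3 to go: {6,9,10} 1  {8,9,10} 1
  4 to go: {5,6,9,10} 1  {6,8,9,10} 2  {7,8,9,10} 1
  5 to go: {4,7,8,9,10} 1  {5,6,8,9,10} 3  {6,7,8,9,10} 3
  6 to go: {4,6,7,8,9,10} 4  {5,6,7,8,9,10} 6
  7 to go: {3,4,6,7,8,9,10} 4  {4,5,6,7,8,9,10} 10
  8 to go: {2,3,4,6,7,8,9,10} 4  {3,4,5,6,7,8,9,10} 14
  9 to go: {1,2,3,4,6,7,8,9,10} 4  {2,3,4,5,6,7,8,9,10} 18
  if 0:u drops first: 22 orders
  if 5:b drops first: 4 orders
heap linearizations: 26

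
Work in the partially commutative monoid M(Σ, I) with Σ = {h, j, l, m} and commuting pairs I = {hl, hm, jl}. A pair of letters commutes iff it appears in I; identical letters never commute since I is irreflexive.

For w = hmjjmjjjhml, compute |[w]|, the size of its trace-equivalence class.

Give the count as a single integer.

#0=h has no predecessor
#1=m has no predecessor
#2=j depends on [0:h, 1:m]
#3=j depends on [2:j]
#4=m depends on [3:j]
#5=j depends on [4:m]
#6=j depends on [5:j]
#7=j depends on [6:j]
#8=h depends on [7:j]
#9=m depends on [7:j]
#10=l depends on [9:m]
sources: [0:h, 1:m]
N(rest) = Σ N(rest − s) over sources s of rest; N(one piece) = 1:
  size 1 → [8]=1  [10]=1
  size 2 → [8,10]=2  [9,10]=1
  size 3 → [8,9,10]=3
  size 4 → [7,8,9,10]=3
  size 5 → [6,7,8,9,10]=3
  size 6 → [5,6,7,8,9,10]=3
  size 7 → [4,5,6,7,8,9,10]=3
  size 8 → [3,4,5,6,7,8,9,10]=3
  size 9 → [2,3,4,5,6,7,8,9,10]=3
  first=0(h) contributes 3
  first=1(m) contributes 3
|[w]| = 6

6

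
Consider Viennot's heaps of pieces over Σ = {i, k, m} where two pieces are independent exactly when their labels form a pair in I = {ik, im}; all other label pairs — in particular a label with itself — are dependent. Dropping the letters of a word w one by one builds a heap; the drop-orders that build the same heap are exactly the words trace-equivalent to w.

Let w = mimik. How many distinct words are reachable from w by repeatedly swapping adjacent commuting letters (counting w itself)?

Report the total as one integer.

#0=m has no predecessor
#1=i has no predecessor
#2=m depends on [0:m]
#3=i depends on [1:i]
#4=k depends on [2:m]
sources: [0:m, 1:i]
N(rest) = Σ N(rest − s) over sources s of rest; N(one piece) = 1:
  size 1 → [3]=1  [4]=1
  size 2 → [1,3]=1  [2,4]=1  [3,4]=2
  size 3 → [0,2,4]=1  [1,3,4]=3  [2,3,4]=3
  first=0(m) contributes 6
  first=1(i) contributes 4
|[w]| = 10

10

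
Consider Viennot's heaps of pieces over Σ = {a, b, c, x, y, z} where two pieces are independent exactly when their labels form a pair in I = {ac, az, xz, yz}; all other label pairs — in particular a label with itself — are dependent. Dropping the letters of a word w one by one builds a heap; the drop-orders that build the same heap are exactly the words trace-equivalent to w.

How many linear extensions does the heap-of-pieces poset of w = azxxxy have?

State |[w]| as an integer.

drop 0:a onto floor
drop 1:z onto floor
drop 2:x onto {0:a}
drop 3:x onto {2:x}
drop 4:x onto {3:x}
drop 5:y onto {4:x}
ground layer = {0:a, 1:z}
drop-orders for the pieces not yet dropped (sum over which currently-grounded one goes next):
  1 to go: {1} 1  {5} 1
  2 to go: {1,5} 2  {4,5} 1
  3 to go: {1,4,5} 3  {3,4,5} 1
  4 to go: {1,3,4,5} 4  {2,3,4,5} 1
  if 0:a drops first: 5 orders
  if 1:z drops first: 1 orders
heap linearizations: 6

6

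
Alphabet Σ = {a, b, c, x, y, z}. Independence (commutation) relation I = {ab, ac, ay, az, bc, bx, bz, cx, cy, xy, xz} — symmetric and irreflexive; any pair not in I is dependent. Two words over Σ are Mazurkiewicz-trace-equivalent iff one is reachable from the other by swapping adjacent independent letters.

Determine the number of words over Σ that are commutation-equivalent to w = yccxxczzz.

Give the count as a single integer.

piece 0:y — minimal
piece 1:c — minimal
piece 2:c rests on {1:c}
piece 3:x — minimal
piece 4:x rests on {3:x}
piece 5:c rests on {2:c}
piece 6:z rests on {0:y, 5:c}
piece 7:z rests on {6:z}
piece 8:z rests on {7:z}
minimal pieces: {0:y, 1:c, 3:x}
ways to finish when only these pieces remain (= sum over removing one remaining piece with nothing left below it):
  1 left: {4}→1  {8}→1
  2 left: {3,4}→1  {4,8}→2  {7,8}→1
  3 left: {3,4,8}→3  {4,7,8}→3  {6,7,8}→1
  4 left: {0,6,7,8}→1  {3,4,7,8}→6  {4,6,7,8}→4  {5,6,7,8}→1
  5 left: {0,4,6,7,8}→5  {0,5,6,7,8}→2  {2,5,6,7,8}→1  {3,4,6,7,8}→10  {4,5,6,7,8}→5
  6 left: {0,2,5,6,7,8}→3  {0,3,4,6,7,8}→15  {0,4,5,6,7,8}→12  {1,2,5,6,7,8}→1  {2,4,5,6,7,8}→6  {3,4,5,6,7,8}→15
  7 left: {0,1,2,5,6,7,8}→4  {0,2,4,5,6,7,8}→21  {0,3,4,5,6,7,8}→42  {1,2,4,5,6,7,8}→7  {2,3,4,5,6,7,8}→21
  placing 0:y first → 28 extensions
  placing 1:c first → 84 extensions
  placing 3:x first → 32 extensions
total linear extensions = 144

144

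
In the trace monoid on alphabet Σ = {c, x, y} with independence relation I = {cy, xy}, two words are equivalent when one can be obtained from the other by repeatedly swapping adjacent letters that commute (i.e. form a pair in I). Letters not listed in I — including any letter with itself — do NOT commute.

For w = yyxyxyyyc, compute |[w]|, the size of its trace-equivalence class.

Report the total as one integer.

#0=y has no predecessor
#1=y depends on [0:y]
#2=x has no predecessor
#3=y depends on [1:y]
#4=x depends on [2:x]
#5=y depends on [3:y]
#6=y depends on [5:y]
#7=y depends on [6:y]
#8=c depends on [4:x]
sources: [0:y, 2:x]
N(rest) = Σ N(rest − s) over sources s of rest; N(one piece) = 1:
  size 1 → [7]=1  [8]=1
  size 2 → [4,8]=1  [6,7]=1  [7,8]=2
  size 3 → [2,4,8]=1  [4,7,8]=3  [5,6,7]=1  [6,7,8]=3
  size 4 → [2,4,7,8]=4  [3,5,6,7]=1  [4,6,7,8]=6  [5,6,7,8]=4
  size 5 → [1,3,5,6,7]=1  [2,4,6,7,8]=10  [3,5,6,7,8]=5  [4,5,6,7,8]=10
  size 6 → [0,1,3,5,6,7]=1  [1,3,5,6,7,8]=6  [2,4,5,6,7,8]=20  [3,4,5,6,7,8]=15
  size 7 → [0,1,3,5,6,7,8]=7  [1,3,4,5,6,7,8]=21  [2,3,4,5,6,7,8]=35
  first=0(y) contributes 56
  first=2(x) contributes 28
|[w]| = 84

84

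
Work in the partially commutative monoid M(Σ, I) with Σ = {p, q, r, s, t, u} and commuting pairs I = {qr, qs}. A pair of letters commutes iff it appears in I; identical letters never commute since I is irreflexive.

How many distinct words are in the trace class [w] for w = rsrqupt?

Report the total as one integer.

piece 0:r — minimal
piece 1:s rests on {0:r}
piece 2:r rests on {1:s}
piece 3:q — minimal
piece 4:u rests on {2:r, 3:q}
piece 5:p rests on {4:u}
piece 6:t rests on {5:p}
minimal pieces: {0:r, 3:q}
ways to finish when only these pieces remain (= sum over removing one remaining piece with nothing left below it):
  1 left: {6}→1
  2 left: {5,6}→1
  3 left: {4,5,6}→1
  4 left: {2,4,5,6}→1  {3,4,5,6}→1
  5 left: {1,2,4,5,6}→1  {2,3,4,5,6}→2
  placing 0:r first → 3 extensions
  placing 3:q first → 1 extensions
total linear extensions = 4

4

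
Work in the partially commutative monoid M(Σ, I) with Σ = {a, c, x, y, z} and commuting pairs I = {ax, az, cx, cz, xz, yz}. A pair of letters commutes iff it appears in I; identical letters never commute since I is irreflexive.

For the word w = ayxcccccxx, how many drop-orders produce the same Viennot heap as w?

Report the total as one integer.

drop 0:a onto floor
drop 1:y onto {0:a}
drop 2:x onto {1:y}
drop 3:c onto {1:y}
drop 4:c onto {3:c}
drop 5:c onto {4:c}
drop 6:c onto {5:c}
drop 7:c onto {6:c}
drop 8:x onto {2:x}
drop 9:x onto {8:x}
ground layer = {0:a}
drop-orders for the pieces not yet dropped (sum over which currently-grounded one goes next):
  1 to go: {7} 1  {9} 1
  2 to go: {6,7} 1  {7,9} 2  {8,9} 1
  3 to go: {2,8,9} 1  {5,6,7} 1  {6,7,9} 3  {7,8,9} 3
  4 to go: {2,7,8,9} 4  {4,5,6,7} 1  {5,6,7,9} 4  {6,7,8,9} 6
  5 to go: {2,6,7,8,9} 10  {3,4,5,6,7} 1  {4,5,6,7,9} 5  {5,6,7,8,9} 10
  6 to go: {2,5,6,7,8,9} 20  {3,4,5,6,7,9} 6  {4,5,6,7,8,9} 15
  7 to go: {2,4,5,6,7,8,9} 35  {3,4,5,6,7,8,9} 21
  8 to go: {2,3,4,5,6,7,8,9} 56
  if 0:a drops first: 56 orders

56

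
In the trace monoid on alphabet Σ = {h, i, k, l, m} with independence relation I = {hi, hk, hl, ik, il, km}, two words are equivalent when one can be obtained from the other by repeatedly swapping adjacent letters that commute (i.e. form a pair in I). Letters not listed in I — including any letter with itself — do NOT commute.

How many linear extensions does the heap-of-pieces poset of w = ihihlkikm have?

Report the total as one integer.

drop 0:i onto floor
drop 1:h onto floor
drop 2:i onto {0:i}
drop 3:h onto {1:h}
drop 4:l onto floor
drop 5:k onto {4:l}
drop 6:i onto {2:i}
drop 7:k onto {5:k}
drop 8:m onto {3:h, 4:l, 6:i}
ground layer = {0:i, 1:h, 4:l}
drop-orders for the pieces not yet dropped (sum over which currently-grounded one goes next):
  1 to go: {7} 1  {8} 1
  2 to go: {3,8} 1  {5,7} 1  {6,8} 1  {7,8} 2
  3 to go: {1,3,8} 1  {2,6,8} 1  {3,6,8} 2  {3,7,8} 3  {5,7,8} 3  {6,7,8} 3
  4 to go: {0,2,6,8} 1  {1,3,6,8} 3  {1,3,7,8} 4  {2,3,6,8} 3  {2,6,7,8} 4  {3,5,7,8} 6  {3,6,7,8} 8  {4,5,7,8} 3  {5,6,7,8} 6
  5 to go: {0,2,3,6,8} 4  {0,2,6,7,8} 5  {1,2,3,6,8} 6  {1,3,5,7,8} 10  {1,3,6,7,8} 15  {2,3,6,7,8} 15  {2,5,6,7,8} 10  {3,4,5,7,8} 9  {3,5,6,7,8} 20  {4,5,6,7,8} 9
  6 to go: {0,1,2,3,6,8} 10  {0,2,3,6,7,8} 24  {0,2,5,6,7,8} 15  {1,2,3,6,7,8} 36  {1,3,4,5,7,8} 19  {1,3,5,6,7,8} 45  {2,3,5,6,7,8} 45  {2,4,5,6,7,8} 19  {3,4,5,6,7,8} 38
  7 to go: {0,1,2,3,6,7,8} 70  {0,2,3,5,6,7,8} 84  {0,2,4,5,6,7,8} 34  {1,2,3,5,6,7,8} 126  {1,3,4,5,6,7,8} 102  {2,3,4,5,6,7,8} 102
  if 0:i drops first: 330 orders
  if 1:h drops first: 220 orders
  if 4:l drops first: 280 orders
heap linearizations: 830

830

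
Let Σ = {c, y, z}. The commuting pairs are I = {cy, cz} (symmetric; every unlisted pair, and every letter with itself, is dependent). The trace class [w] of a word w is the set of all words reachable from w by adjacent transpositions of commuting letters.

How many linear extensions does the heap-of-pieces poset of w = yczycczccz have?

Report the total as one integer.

#0=y has no predecessor
#1=c has no predecessor
#2=z depends on [0:y]
#3=y depends on [2:z]
#4=c depends on [1:c]
#5=c depends on [4:c]
#6=z depends on [3:y]
#7=c depends on [5:c]
#8=c depends on [7:c]
#9=z depends on [6:z]
sources: [0:y, 1:c]
N(rest) = Σ N(rest − s) over sources s of rest; N(one piece) = 1:
  size 1 → [8]=1  [9]=1
  size 2 → [6,9]=1  [7,8]=1  [8,9]=2
  size 3 → [3,6,9]=1  [5,7,8]=1  [6,8,9]=3  [7,8,9]=3
  size 4 → [2,3,6,9]=1  [3,6,8,9]=4  [4,5,7,8]=1  [5,7,8,9]=4  [6,7,8,9]=6
  size 5 → [0,2,3,6,9]=1  [1,4,5,7,8]=1  [2,3,6,8,9]=5  [3,6,7,8,9]=10  [4,5,7,8,9]=5  [5,6,7,8,9]=10
  size 6 → [0,2,3,6,8,9]=6  [1,4,5,7,8,9]=6  [2,3,6,7,8,9]=15  [3,5,6,7,8,9]=20  [4,5,6,7,8,9]=15
  size 7 → [0,2,3,6,7,8,9]=21  [1,4,5,6,7,8,9]=21  [2,3,5,6,7,8,9]=35  [3,4,5,6,7,8,9]=35
  size 8 → [0,2,3,5,6,7,8,9]=56  [1,3,4,5,6,7,8,9]=56  [2,3,4,5,6,7,8,9]=70
  first=0(y) contributes 126
  first=1(c) contributes 126
|[w]| = 252

252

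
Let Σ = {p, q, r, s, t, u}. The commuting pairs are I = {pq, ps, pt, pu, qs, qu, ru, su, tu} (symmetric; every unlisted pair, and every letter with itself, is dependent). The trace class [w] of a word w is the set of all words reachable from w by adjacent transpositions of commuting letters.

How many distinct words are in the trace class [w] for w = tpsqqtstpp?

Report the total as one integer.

#0=t has no predecessor
#1=p has no predecessor
#2=s depends on [0:t]
#3=q depends on [0:t]
#4=q depends on [3:q]
#5=t depends on [2:s, 4:q]
#6=s depends on [5:t]
#7=t depends on [6:s]
#8=p depends on [1:p]
#9=p depends on [8:p]
sources: [0:t, 1:p]
N(rest) = Σ N(rest − s) over sources s of rest; N(one piece) = 1:
  size 1 → [7]=1  [9]=1
  size 2 → [6,7]=1  [7,9]=2  [8,9]=1
  size 3 → [1,8,9]=1  [5,6,7]=1  [6,7,9]=3  [7,8,9]=3
  size 4 → [1,7,8,9]=4  [2,5,6,7]=1  [4,5,6,7]=1  [5,6,7,9]=4  [6,7,8,9]=6
  size 5 → [1,6,7,8,9]=10  [2,4,5,6,7]=2  [2,5,6,7,9]=5  [3,4,5,6,7]=1  [4,5,6,7,9]=5  [5,6,7,8,9]=10
  size 6 → [1,5,6,7,8,9]=20  [2,3,4,5,6,7]=3  [2,4,5,6,7,9]=12  [2,5,6,7,8,9]=15  [3,4,5,6,7,9]=6  [4,5,6,7,8,9]=15
  size 7 → [0,2,3,4,5,6,7]=3  [1,2,5,6,7,8,9]=35  [1,4,5,6,7,8,9]=35  [2,3,4,5,6,7,9]=21  [2,4,5,6,7,8,9]=42  [3,4,5,6,7,8,9]=21
  size 8 → [0,2,3,4,5,6,7,9]=24  [1,2,4,5,6,7,8,9]=112  [1,3,4,5,6,7,8,9]=56  [2,3,4,5,6,7,8,9]=84
  first=0(t) contributes 252
  first=1(p) contributes 108
|[w]| = 360

360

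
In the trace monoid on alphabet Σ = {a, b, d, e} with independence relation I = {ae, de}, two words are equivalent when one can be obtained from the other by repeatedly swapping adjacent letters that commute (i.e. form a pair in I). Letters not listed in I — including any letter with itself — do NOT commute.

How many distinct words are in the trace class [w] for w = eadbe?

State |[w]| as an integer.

3

#0=e has no predecessor
#1=a has no predecessor
#2=d depends on [1:a]
#3=b depends on [0:e, 2:d]
#4=e depends on [3:b]
sources: [0:e, 1:a]
N(rest) = Σ N(rest − s) over sources s of rest; N(one piece) = 1:
  size 1 → [4]=1
  size 2 → [3,4]=1
  size 3 → [0,3,4]=1  [2,3,4]=1
  first=0(e) contributes 1
  first=1(a) contributes 2
|[w]| = 3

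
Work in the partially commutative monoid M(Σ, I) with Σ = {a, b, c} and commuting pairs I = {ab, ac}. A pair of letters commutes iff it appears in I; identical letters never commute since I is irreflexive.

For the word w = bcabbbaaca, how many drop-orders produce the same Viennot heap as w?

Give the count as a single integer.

210

drop 0:b onto floor
drop 1:c onto {0:b}
drop 2:a onto floor
drop 3:b onto {1:c}
drop 4:b onto {3:b}
drop 5:b onto {4:b}
drop 6:a onto {2:a}
drop 7:a onto {6:a}
drop 8:c onto {5:b}
drop 9:a onto {7:a}
ground layer = {0:b, 2:a}
drop-orders for the pieces not yet dropped (sum over which currently-grounded one goes next):
  1 to go: {8} 1  {9} 1
  2 to go: {5,8} 1  {7,9} 1  {8,9} 2
  3 to go: {4,5,8} 1  {5,8,9} 3  {6,7,9} 1  {7,8,9} 3
  4 to go: {2,6,7,9} 1  {3,4,5,8} 1  {4,5,8,9} 4  {5,7,8,9} 6  {6,7,8,9} 4
  5 to go: {1,3,4,5,8} 1  {2,6,7,8,9} 5  {3,4,5,8,9} 5  {4,5,7,8,9} 10  {5,6,7,8,9} 10
  6 to go: {0,1,3,4,5,8} 1  {1,3,4,5,8,9} 6  {2,5,6,7,8,9} 15  {3,4,5,7,8,9} 15  {4,5,6,7,8,9} 20
  7 to go: {0,1,3,4,5,8,9} 7  {1,3,4,5,7,8,9} 21  {2,4,5,6,7,8,9} 35  {3,4,5,6,7,8,9} 35
  8 to go: {0,1,3,4,5,7,8,9} 28  {1,3,4,5,6,7,8,9} 56  {2,3,4,5,6,7,8,9} 70
  if 0:b drops first: 126 orders
  if 2:a drops first: 84 orders
heap linearizations: 210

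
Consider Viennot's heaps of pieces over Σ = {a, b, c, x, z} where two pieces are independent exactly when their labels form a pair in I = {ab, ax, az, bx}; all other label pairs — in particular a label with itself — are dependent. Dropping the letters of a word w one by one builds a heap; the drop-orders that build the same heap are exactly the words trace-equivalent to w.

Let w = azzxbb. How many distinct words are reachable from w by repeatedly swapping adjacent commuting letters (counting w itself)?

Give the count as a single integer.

piece 0:a — minimal
piece 1:z — minimal
piece 2:z rests on {1:z}
piece 3:x rests on {2:z}
piece 4:b rests on {2:z}
piece 5:b rests on {4:b}
minimal pieces: {0:a, 1:z}
ways to finish when only these pieces remain (= sum over removing one remaining piece with nothing left below it):
  1 left: {0}→1  {3}→1  {5}→1
  2 left: {0,3}→2  {0,5}→2  {3,5}→2  {4,5}→1
  3 left: {0,3,5}→6  {0,4,5}→3  {3,4,5}→3
  4 left: {0,3,4,5}→12  {2,3,4,5}→3
  placing 0:a first → 3 extensions
  placing 1:z first → 15 extensions
total linear extensions = 18

18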